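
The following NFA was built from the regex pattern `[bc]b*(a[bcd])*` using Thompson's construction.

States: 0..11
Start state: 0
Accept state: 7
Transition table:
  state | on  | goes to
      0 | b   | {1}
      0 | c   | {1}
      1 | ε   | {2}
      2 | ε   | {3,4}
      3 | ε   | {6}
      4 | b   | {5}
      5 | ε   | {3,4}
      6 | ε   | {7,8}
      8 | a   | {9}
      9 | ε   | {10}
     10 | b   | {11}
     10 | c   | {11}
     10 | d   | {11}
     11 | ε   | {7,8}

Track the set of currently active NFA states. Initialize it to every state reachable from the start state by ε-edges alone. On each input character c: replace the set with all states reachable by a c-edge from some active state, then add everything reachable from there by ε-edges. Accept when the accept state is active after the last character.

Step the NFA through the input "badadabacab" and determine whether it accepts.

Answer: ACCEPT

Derivation:
start: ε-closure({0}) = {0}
'b' @ 1: {1,2,3,4,6,7,8}  (accept∈set)
'a' @ 2: {9,10}
'd' @ 3: {7,8,11}  (accept∈set)
'a' @ 4: {9,10}
'd' @ 5: {7,8,11}  (accept∈set)
'a' @ 6: {9,10}
'b' @ 7: {7,8,11}  (accept∈set)
'a' @ 8: {9,10}
'c' @ 9: {7,8,11}  (accept∈set)
'a' @ 10: {9,10}
'b' @ 11: {7,8,11}  (accept∈set)
after full input: {7,8,11}  (accept=7 in)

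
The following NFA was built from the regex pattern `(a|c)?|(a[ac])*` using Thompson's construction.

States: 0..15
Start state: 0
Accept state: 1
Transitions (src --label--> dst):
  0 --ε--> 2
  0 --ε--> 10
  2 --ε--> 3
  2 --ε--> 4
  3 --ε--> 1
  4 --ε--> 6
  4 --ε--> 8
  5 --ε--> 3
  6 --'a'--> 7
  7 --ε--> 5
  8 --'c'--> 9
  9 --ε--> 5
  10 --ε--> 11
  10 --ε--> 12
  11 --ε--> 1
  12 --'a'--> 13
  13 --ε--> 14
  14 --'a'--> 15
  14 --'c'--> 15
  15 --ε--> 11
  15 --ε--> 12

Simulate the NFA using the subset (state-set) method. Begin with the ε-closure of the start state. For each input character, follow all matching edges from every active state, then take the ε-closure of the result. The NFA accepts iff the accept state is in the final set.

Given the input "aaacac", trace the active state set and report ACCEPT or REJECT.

Answer: ACCEPT

Trace:
start: ε-closure({0}) = {0,1,2,3,4,6,8,10,11,12}
'a' @ 1: {1,3,5,7,13,14}  [accepting]
'a' @ 2: {1,11,12,15}  [accepting]
'a' @ 3: {13,14}
'c' @ 4: {1,11,12,15}  [accepting]
'a' @ 5: {13,14}
'c' @ 6: {1,11,12,15}  [accepting]
end set {1,11,12,15} — state 1 in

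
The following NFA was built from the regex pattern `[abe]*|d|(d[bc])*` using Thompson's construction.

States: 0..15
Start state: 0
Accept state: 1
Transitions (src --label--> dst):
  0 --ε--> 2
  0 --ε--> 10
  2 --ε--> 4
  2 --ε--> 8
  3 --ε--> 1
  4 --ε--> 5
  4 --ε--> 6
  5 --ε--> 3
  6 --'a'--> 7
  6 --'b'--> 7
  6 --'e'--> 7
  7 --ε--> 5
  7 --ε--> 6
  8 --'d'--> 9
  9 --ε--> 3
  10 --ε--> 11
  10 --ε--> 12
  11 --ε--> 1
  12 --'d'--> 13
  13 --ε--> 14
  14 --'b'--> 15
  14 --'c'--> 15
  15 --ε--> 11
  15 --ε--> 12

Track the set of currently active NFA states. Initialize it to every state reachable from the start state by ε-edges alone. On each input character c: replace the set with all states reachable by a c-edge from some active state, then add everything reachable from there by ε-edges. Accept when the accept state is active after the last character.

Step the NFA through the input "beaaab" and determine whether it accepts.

Answer: ACCEPT

Steps:
initial (ε-close {0}): {0,1,2,3,4,5,6,8,10,11,12}
'b' @ 1: {1,3,5,6,7}  (accept∈set)
'e' @ 2: {1,3,5,6,7}  (accept∈set)
'a' @ 3: {1,3,5,6,7}  (accept∈set)
'a' @ 4: {1,3,5,6,7}  (accept∈set)
'a' @ 5: {1,3,5,6,7}  (accept∈set)
'b' @ 6: {1,3,5,6,7}  (accept∈set)
end set {1,3,5,6,7} — state 1 in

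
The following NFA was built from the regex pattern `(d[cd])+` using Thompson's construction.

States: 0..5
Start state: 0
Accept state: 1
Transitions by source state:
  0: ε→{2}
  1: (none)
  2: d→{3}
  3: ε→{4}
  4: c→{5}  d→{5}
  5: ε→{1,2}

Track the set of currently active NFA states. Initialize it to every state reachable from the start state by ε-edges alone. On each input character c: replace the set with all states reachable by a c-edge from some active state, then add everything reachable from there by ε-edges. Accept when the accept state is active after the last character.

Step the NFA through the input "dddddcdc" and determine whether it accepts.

Answer: ACCEPT

Trace:
S₀ = ε-closure({0}) = {0,2}
'd' @ 1: {3,4}
'd' @ 2: {1,2,5}  ✓accept
'd' @ 3: {3,4}
'd' @ 4: {1,2,5}  ✓accept
'd' @ 5: {3,4}
'c' @ 6: {1,2,5}  ✓accept
'd' @ 7: {3,4}
'c' @ 8: {1,2,5}  ✓accept
after full input: {1,2,5}  (accept=1 in)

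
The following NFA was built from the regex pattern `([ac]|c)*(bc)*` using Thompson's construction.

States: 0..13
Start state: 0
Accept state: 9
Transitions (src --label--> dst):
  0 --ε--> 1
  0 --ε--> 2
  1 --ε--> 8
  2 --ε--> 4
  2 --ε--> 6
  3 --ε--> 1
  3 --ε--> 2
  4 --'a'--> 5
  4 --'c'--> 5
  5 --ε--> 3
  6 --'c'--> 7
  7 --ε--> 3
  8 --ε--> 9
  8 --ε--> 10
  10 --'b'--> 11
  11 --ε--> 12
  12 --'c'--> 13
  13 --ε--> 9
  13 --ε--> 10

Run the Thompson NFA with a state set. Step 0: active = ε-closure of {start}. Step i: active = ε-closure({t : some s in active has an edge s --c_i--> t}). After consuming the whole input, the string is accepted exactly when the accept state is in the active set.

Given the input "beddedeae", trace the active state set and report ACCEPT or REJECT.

initial (ε-close {0}): {0,1,2,4,6,8,9,10}
'b' @ 1: {11,12}
'e' @ 2: {}  — state set empty
rest 'ddedeae' ignored (set empty)
end set {} — state 9 not in

Answer: REJECT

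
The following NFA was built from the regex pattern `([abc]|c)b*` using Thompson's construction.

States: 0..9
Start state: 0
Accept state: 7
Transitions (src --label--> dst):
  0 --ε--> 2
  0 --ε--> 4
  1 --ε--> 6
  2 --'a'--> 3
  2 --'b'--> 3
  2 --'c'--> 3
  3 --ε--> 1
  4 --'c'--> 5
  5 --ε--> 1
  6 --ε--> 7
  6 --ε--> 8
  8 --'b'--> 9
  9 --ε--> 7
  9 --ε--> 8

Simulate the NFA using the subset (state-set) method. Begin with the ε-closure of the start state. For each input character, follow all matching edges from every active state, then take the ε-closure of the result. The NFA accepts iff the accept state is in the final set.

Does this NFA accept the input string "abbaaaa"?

Answer: REJECT

Derivation:
initial (ε-close {0}): {0,2,4}
'a' @ 1: {1,3,6,7,8}  ✓accept
'b' @ 2: {7,8,9}  ✓accept
'b' @ 3: {7,8,9}  ✓accept
'a' @ 4: {}  — state set empty
rest 'aaa' ignored (set empty)
end set {} — state 7 not in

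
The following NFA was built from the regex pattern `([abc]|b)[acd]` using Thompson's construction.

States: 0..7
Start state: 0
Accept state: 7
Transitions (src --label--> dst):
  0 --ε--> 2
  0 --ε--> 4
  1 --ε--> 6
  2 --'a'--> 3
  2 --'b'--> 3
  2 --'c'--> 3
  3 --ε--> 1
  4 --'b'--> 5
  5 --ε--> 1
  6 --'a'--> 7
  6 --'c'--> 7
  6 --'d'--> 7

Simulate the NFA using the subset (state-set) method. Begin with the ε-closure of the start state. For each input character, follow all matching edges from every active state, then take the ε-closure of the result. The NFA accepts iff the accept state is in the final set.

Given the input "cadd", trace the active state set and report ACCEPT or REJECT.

start: ε-closure({0}) = {0,2,4}
'c' @ 1: {1,3,6}
'a' @ 2: {7}  (accept∈set)
'd' @ 3: {}  — dead — no transitions
rest 'd' ignored (set empty)
final: {}; accept 7 not in set

Answer: REJECT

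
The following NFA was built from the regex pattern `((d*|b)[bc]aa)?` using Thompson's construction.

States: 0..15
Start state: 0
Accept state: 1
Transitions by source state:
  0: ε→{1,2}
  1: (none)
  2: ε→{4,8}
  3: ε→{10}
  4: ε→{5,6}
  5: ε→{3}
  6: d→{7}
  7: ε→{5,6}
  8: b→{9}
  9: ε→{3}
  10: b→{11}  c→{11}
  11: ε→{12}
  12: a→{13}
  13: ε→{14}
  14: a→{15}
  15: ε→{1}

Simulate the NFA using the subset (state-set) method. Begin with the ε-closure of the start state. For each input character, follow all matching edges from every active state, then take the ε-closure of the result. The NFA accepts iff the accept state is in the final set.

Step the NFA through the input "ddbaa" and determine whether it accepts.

Answer: ACCEPT

Trace:
initial (ε-close {0}): {0,1,2,3,4,5,6,8,10}
'd' @ 1: {3,5,6,7,10}
'd' @ 2: {3,5,6,7,10}
'b' @ 3: {11,12}
'a' @ 4: {13,14}
'a' @ 5: {1,15}  [accepting]
final: {1,15}; accept 1 in set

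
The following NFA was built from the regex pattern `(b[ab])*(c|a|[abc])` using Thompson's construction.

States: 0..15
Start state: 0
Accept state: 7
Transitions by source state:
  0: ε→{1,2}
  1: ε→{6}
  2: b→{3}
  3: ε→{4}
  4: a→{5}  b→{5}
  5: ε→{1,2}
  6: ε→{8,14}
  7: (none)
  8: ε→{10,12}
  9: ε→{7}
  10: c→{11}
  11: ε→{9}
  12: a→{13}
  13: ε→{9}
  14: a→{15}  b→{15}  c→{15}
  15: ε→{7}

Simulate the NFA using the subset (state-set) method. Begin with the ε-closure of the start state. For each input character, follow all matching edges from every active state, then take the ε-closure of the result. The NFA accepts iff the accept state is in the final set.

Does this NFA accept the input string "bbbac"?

Answer: ACCEPT

Derivation:
S₀ = ε-closure({0}) = {0,1,2,6,8,10,12,14}
'b' @ 1: {3,4,7,15}  ✓accept
'b' @ 2: {1,2,5,6,8,10,12,14}
'b' @ 3: {3,4,7,15}  ✓accept
'a' @ 4: {1,2,5,6,8,10,12,14}
'c' @ 5: {7,9,11,15}  ✓accept
end set {7,9,11,15} — state 7 in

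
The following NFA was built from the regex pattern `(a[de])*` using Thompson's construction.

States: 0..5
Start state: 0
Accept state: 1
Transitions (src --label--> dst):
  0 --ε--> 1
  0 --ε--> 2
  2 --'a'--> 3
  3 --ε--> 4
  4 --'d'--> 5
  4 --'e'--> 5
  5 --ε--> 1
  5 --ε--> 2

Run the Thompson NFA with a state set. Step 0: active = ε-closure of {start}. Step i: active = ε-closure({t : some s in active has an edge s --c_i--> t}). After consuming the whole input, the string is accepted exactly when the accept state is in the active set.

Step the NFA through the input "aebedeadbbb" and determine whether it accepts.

initial (ε-close {0}): {0,1,2}
'a' @ 1: {3,4}
'e' @ 2: {1,2,5}  [accepting]
'b' @ 3: {}  — no active states
rest 'edeadbbb' ignored (set empty)
end set {} — state 1 not in

Answer: REJECT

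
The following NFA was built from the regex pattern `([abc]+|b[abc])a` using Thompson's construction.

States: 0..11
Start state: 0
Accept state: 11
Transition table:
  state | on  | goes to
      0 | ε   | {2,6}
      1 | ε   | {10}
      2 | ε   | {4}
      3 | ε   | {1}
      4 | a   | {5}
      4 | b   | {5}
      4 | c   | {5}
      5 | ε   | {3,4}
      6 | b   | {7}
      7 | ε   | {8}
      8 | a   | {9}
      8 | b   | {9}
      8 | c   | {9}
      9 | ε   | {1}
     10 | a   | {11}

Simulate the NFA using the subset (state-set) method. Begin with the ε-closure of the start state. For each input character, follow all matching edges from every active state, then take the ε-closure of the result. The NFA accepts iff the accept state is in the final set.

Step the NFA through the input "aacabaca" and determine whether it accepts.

start: ε-closure({0}) = {0,2,4,6}
'a' @ 1: {1,3,4,5,10}
'a' @ 2: {1,3,4,5,10,11}  ✓accept
'c' @ 3: {1,3,4,5,10}
'a' @ 4: {1,3,4,5,10,11}  ✓accept
'b' @ 5: {1,3,4,5,10}
'a' @ 6: {1,3,4,5,10,11}  ✓accept
'c' @ 7: {1,3,4,5,10}
'a' @ 8: {1,3,4,5,10,11}  ✓accept
end set {1,3,4,5,10,11} — state 11 in

Answer: ACCEPT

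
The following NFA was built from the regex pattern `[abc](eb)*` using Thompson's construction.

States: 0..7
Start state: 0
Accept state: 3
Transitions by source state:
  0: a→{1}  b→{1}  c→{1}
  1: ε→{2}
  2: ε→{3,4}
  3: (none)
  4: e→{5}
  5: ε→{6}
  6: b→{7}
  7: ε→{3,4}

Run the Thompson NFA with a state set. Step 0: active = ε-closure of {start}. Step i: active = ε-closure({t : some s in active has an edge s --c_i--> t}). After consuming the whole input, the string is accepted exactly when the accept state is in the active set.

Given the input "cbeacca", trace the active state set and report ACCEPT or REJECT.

Answer: REJECT

Trace:
initial (ε-close {0}): {0}
'c' @ 1: {1,2,3,4}  [accepting]
'b' @ 2: {}  — state set empty
rest 'eacca' ignored (set empty)
after full input: {}  (accept=3 not in)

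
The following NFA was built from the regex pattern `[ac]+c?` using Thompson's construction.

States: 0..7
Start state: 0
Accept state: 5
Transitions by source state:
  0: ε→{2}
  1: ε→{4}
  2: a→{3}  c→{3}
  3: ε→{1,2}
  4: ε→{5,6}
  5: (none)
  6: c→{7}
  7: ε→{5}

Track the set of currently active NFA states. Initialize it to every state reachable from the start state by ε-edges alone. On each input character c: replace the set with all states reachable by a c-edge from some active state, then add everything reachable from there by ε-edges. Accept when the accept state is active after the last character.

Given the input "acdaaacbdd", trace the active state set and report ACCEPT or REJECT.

Answer: REJECT

Derivation:
S₀ = ε-closure({0}) = {0,2}
'a' @ 1: {1,2,3,4,5,6}  [accepting]
'c' @ 2: {1,2,3,4,5,6,7}  [accepting]
'd' @ 3: {}  — state set empty
rest 'aaacbdd' ignored (set empty)
after full input: {}  (accept=5 not in)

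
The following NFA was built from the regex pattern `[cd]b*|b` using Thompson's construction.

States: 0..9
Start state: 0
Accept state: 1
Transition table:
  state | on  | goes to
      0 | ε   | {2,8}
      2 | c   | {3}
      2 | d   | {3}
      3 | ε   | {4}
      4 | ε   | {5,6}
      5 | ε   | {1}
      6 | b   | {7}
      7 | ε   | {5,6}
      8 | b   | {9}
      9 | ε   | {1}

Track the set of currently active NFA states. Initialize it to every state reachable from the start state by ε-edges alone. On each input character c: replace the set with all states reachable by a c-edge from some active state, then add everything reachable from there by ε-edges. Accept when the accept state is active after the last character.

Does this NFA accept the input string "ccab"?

S₀ = ε-closure({0}) = {0,2,8}
'c' @ 1: {1,3,4,5,6}  [accepting]
'c' @ 2: {}  — no active states
rest 'ab' ignored (set empty)
after full input: {}  (accept=1 not in)

Answer: REJECT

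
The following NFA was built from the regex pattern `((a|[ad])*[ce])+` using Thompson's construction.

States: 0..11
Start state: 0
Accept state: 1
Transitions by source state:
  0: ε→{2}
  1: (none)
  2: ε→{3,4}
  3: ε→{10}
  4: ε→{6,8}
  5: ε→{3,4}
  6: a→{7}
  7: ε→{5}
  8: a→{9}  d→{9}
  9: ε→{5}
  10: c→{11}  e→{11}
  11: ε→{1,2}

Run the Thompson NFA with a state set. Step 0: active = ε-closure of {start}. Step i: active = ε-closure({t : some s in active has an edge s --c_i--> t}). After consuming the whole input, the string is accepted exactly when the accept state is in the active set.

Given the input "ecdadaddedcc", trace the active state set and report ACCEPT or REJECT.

S₀ = ε-closure({0}) = {0,2,3,4,6,8,10}
'e' @ 1: {1,2,3,4,6,8,10,11}  ✓accept
'c' @ 2: {1,2,3,4,6,8,10,11}  ✓accept
'd' @ 3: {3,4,5,6,8,9,10}
'a' @ 4: {3,4,5,6,7,8,9,10}
'd' @ 5: {3,4,5,6,8,9,10}
'a' @ 6: {3,4,5,6,7,8,9,10}
'd' @ 7: {3,4,5,6,8,9,10}
'd' @ 8: {3,4,5,6,8,9,10}
'e' @ 9: {1,2,3,4,6,8,10,11}  ✓accept
'd' @ 10: {3,4,5,6,8,9,10}
'c' @ 11: {1,2,3,4,6,8,10,11}  ✓accept
'c' @ 12: {1,2,3,4,6,8,10,11}  ✓accept
after full input: {1,2,3,4,6,8,10,11}  (accept=1 in)

Answer: ACCEPT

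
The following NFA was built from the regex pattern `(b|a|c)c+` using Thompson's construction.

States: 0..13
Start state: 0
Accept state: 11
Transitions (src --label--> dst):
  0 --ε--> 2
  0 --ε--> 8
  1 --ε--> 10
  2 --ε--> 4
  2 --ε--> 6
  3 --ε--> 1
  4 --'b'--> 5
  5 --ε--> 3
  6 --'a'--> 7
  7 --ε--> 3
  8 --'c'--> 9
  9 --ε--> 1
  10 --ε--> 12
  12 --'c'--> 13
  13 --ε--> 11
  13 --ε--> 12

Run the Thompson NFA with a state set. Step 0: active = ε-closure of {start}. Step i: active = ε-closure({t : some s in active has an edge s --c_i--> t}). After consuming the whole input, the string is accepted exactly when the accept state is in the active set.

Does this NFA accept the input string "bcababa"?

Answer: REJECT

Derivation:
start: ε-closure({0}) = {0,2,4,6,8}
'b' @ 1: {1,3,5,10,12}
'c' @ 2: {11,12,13}  [accepting]
'a' @ 3: {}  — dead — no transitions
rest 'baba' ignored (set empty)
after full input: {}  (accept=11 not in)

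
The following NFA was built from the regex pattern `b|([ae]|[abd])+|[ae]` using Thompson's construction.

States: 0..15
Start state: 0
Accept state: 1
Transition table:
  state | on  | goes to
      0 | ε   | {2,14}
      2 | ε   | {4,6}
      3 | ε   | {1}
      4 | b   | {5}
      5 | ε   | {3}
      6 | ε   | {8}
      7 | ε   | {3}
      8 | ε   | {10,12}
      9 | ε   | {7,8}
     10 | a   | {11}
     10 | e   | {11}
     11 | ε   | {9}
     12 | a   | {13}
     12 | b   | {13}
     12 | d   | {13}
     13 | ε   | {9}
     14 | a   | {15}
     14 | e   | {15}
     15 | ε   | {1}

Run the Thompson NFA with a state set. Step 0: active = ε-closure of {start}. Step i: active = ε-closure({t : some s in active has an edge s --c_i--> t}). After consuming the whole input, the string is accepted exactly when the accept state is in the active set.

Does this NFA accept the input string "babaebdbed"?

S₀ = ε-closure({0}) = {0,2,4,6,8,10,12,14}
'b' @ 1: {1,3,5,7,8,9,10,12,13}  ✓accept
'a' @ 2: {1,3,7,8,9,10,11,12,13}  ✓accept
'b' @ 3: {1,3,7,8,9,10,12,13}  ✓accept
'a' @ 4: {1,3,7,8,9,10,11,12,13}  ✓accept
'e' @ 5: {1,3,7,8,9,10,11,12}  ✓accept
'b' @ 6: {1,3,7,8,9,10,12,13}  ✓accept
'd' @ 7: {1,3,7,8,9,10,12,13}  ✓accept
'b' @ 8: {1,3,7,8,9,10,12,13}  ✓accept
'e' @ 9: {1,3,7,8,9,10,11,12}  ✓accept
'd' @ 10: {1,3,7,8,9,10,12,13}  ✓accept
final: {1,3,7,8,9,10,12,13}; accept 1 in set

Answer: ACCEPT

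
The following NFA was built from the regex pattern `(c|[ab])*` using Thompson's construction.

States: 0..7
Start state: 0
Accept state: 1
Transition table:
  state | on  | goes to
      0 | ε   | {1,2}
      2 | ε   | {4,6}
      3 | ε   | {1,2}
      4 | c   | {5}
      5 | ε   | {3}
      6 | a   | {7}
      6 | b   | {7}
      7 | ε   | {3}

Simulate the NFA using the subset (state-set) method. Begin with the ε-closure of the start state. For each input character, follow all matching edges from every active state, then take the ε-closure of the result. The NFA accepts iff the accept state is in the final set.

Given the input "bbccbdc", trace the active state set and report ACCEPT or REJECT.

Answer: REJECT

Steps:
start: ε-closure({0}) = {0,1,2,4,6}
'b' @ 1: {1,2,3,4,6,7}  (accept∈set)
'b' @ 2: {1,2,3,4,6,7}  (accept∈set)
'c' @ 3: {1,2,3,4,5,6}  (accept∈set)
'c' @ 4: {1,2,3,4,5,6}  (accept∈set)
'b' @ 5: {1,2,3,4,6,7}  (accept∈set)
'd' @ 6: {}  — no active states
rest 'c' ignored (set empty)
final: {}; accept 1 not in set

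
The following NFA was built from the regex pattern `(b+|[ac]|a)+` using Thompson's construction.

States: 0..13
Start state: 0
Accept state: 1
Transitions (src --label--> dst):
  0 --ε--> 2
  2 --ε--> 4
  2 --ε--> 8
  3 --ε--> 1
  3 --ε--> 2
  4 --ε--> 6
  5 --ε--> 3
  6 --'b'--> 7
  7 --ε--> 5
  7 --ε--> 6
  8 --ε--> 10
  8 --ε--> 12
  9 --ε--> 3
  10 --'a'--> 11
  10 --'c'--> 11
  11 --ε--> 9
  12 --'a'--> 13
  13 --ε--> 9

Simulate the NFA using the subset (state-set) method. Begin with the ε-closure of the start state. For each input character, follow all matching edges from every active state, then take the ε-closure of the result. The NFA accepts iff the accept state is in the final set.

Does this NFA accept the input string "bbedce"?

Answer: REJECT

Trace:
initial (ε-close {0}): {0,2,4,6,8,10,12}
'b' @ 1: {1,2,3,4,5,6,7,8,10,12}  (accept∈set)
'b' @ 2: {1,2,3,4,5,6,7,8,10,12}  (accept∈set)
'e' @ 3: {}  — dead — no transitions
rest 'dce' ignored (set empty)
final: {}; accept 1 not in set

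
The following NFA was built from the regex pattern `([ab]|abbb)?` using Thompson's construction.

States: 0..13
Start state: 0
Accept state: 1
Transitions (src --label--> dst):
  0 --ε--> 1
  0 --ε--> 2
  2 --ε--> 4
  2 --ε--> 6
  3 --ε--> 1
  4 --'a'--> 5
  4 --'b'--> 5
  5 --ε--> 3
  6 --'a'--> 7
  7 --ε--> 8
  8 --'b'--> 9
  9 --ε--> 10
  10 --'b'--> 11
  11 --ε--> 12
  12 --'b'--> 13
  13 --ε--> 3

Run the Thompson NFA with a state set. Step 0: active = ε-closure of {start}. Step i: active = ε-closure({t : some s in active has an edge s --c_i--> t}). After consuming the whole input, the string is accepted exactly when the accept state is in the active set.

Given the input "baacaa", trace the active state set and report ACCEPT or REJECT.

Answer: REJECT

Steps:
S₀ = ε-closure({0}) = {0,1,2,4,6}
'b' @ 1: {1,3,5}  (accept∈set)
'a' @ 2: {}  — state set empty
rest 'acaa' ignored (set empty)
final: {}; accept 1 not in set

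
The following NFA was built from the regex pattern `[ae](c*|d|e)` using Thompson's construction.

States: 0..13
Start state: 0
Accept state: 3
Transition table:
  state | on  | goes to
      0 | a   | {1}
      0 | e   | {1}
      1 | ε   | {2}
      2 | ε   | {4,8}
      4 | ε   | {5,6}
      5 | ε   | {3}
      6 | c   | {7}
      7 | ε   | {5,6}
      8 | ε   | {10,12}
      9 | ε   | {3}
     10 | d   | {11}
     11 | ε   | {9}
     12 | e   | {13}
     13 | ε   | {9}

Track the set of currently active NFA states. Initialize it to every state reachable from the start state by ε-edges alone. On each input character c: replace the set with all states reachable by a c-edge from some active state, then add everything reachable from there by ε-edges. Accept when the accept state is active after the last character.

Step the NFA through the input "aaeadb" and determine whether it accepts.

Answer: REJECT

Trace:
start: ε-closure({0}) = {0}
'a' @ 1: {1,2,3,4,5,6,8,10,12}  ✓accept
'a' @ 2: {}  — dead — no transitions
rest 'eadb' ignored (set empty)
after full input: {}  (accept=3 not in)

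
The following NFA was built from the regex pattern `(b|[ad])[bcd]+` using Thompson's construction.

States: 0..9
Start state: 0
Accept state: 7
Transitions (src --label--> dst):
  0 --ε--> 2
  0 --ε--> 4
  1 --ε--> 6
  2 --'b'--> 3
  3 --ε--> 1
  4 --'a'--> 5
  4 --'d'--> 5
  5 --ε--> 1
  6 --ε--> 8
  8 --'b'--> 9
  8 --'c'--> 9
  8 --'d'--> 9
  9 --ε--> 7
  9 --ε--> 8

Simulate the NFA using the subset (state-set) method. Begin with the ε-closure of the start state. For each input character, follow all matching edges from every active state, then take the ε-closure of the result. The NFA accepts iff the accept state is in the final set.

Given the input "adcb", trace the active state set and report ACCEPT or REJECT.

start: ε-closure({0}) = {0,2,4}
'a' @ 1: {1,5,6,8}
'd' @ 2: {7,8,9}  [accepting]
'c' @ 3: {7,8,9}  [accepting]
'b' @ 4: {7,8,9}  [accepting]
final: {7,8,9}; accept 7 in set

Answer: ACCEPT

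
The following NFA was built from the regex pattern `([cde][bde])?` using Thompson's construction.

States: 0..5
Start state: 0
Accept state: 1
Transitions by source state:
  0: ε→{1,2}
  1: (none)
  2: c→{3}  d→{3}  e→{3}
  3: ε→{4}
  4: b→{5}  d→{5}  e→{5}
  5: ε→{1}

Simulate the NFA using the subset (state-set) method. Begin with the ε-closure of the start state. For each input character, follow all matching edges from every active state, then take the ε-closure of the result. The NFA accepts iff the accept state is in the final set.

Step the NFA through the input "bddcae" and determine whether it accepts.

Answer: REJECT

Derivation:
S₀ = ε-closure({0}) = {0,1,2}
'b' @ 1: {}  — dead — no transitions
rest 'ddcae' ignored (set empty)
end set {} — state 1 not in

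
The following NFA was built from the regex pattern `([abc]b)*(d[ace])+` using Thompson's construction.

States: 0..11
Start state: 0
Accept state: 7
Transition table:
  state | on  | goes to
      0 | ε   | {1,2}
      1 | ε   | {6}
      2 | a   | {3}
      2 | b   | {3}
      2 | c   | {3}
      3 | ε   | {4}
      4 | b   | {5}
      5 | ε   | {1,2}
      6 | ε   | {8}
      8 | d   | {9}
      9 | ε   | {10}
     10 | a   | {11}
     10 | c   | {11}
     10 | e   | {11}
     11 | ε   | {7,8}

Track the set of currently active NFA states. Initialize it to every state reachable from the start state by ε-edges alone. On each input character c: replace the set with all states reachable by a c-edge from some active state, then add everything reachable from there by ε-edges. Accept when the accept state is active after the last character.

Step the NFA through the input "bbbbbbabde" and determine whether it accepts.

Answer: ACCEPT

Derivation:
S₀ = ε-closure({0}) = {0,1,2,6,8}
'b' @ 1: {3,4}
'b' @ 2: {1,2,5,6,8}
'b' @ 3: {3,4}
'b' @ 4: {1,2,5,6,8}
'b' @ 5: {3,4}
'b' @ 6: {1,2,5,6,8}
'a' @ 7: {3,4}
'b' @ 8: {1,2,5,6,8}
'd' @ 9: {9,10}
'e' @ 10: {7,8,11}  (accept∈set)
final: {7,8,11}; accept 7 in set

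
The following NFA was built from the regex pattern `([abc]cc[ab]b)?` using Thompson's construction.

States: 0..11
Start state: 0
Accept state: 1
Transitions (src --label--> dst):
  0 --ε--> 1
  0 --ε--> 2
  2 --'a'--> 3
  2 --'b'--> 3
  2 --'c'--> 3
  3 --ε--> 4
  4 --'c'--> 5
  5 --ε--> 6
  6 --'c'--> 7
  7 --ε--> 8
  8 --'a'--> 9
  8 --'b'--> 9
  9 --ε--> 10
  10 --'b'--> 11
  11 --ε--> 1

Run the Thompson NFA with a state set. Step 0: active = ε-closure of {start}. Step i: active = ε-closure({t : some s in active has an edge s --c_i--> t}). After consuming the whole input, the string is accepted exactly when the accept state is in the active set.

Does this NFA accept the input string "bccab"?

Answer: ACCEPT

Derivation:
start: ε-closure({0}) = {0,1,2}
'b' @ 1: {3,4}
'c' @ 2: {5,6}
'c' @ 3: {7,8}
'a' @ 4: {9,10}
'b' @ 5: {1,11}  ✓accept
final: {1,11}; accept 1 in set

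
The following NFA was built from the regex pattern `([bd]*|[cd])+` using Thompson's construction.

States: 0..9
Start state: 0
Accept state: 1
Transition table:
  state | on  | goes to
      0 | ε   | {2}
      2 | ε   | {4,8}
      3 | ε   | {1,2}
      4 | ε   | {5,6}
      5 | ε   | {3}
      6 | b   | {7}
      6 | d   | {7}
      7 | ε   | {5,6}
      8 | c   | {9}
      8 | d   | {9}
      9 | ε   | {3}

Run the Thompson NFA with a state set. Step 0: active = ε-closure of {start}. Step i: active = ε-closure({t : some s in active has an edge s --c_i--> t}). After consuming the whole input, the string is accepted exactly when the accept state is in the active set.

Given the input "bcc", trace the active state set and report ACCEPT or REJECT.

initial (ε-close {0}): {0,1,2,3,4,5,6,8}
'b' @ 1: {1,2,3,4,5,6,7,8}  (accept∈set)
'c' @ 2: {1,2,3,4,5,6,8,9}  (accept∈set)
'c' @ 3: {1,2,3,4,5,6,8,9}  (accept∈set)
after full input: {1,2,3,4,5,6,8,9}  (accept=1 in)

Answer: ACCEPT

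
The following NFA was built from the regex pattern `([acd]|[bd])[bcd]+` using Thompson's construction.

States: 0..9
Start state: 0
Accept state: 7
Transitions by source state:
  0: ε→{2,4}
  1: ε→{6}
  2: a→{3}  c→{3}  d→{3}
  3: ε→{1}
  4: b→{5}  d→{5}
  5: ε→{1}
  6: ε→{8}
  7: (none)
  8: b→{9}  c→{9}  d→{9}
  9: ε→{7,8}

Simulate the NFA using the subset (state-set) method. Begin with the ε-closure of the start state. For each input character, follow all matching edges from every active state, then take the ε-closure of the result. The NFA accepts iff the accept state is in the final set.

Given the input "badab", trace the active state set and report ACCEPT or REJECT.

Answer: REJECT

Derivation:
start: ε-closure({0}) = {0,2,4}
'b' @ 1: {1,5,6,8}
'a' @ 2: {}  — dead — no transitions
rest 'dab' ignored (set empty)
end set {} — state 7 not in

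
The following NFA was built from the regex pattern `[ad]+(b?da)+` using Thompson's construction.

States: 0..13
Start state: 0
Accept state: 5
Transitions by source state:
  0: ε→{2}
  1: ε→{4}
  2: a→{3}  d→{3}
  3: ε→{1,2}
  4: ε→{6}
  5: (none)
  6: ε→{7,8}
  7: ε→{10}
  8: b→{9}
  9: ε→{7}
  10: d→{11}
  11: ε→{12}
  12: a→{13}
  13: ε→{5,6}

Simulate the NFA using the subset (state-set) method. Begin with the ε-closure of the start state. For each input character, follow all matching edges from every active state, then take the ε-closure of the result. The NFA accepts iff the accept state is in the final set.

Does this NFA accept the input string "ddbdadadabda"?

Answer: ACCEPT

Derivation:
start: ε-closure({0}) = {0,2}
'd' @ 1: {1,2,3,4,6,7,8,10}
'd' @ 2: {1,2,3,4,6,7,8,10,11,12}
'b' @ 3: {7,9,10}
'd' @ 4: {11,12}
'a' @ 5: {5,6,7,8,10,13}  (accept∈set)
'd' @ 6: {11,12}
'a' @ 7: {5,6,7,8,10,13}  (accept∈set)
'd' @ 8: {11,12}
'a' @ 9: {5,6,7,8,10,13}  (accept∈set)
'b' @ 10: {7,9,10}
'd' @ 11: {11,12}
'a' @ 12: {5,6,7,8,10,13}  (accept∈set)
final: {5,6,7,8,10,13}; accept 5 in set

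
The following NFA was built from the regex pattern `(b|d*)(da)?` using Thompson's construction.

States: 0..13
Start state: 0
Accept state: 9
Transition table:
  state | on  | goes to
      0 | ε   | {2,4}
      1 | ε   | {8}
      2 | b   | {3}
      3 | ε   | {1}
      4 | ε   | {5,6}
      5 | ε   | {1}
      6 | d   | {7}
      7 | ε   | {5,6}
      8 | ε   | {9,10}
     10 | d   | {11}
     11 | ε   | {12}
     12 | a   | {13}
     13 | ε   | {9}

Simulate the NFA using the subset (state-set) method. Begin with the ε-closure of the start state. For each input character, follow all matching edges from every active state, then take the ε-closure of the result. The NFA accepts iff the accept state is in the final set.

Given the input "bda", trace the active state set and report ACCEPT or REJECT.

Answer: ACCEPT

Trace:
S₀ = ε-closure({0}) = {0,1,2,4,5,6,8,9,10}
'b' @ 1: {1,3,8,9,10}  ✓accept
'd' @ 2: {11,12}
'a' @ 3: {9,13}  ✓accept
final: {9,13}; accept 9 in set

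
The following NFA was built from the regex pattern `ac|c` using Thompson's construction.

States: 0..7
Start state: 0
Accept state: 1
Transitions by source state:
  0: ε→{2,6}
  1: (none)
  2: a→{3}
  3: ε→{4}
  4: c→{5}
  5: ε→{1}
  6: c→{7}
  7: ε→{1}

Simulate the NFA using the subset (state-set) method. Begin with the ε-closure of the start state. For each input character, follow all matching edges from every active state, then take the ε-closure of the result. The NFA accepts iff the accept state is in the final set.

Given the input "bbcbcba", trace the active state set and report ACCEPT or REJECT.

initial (ε-close {0}): {0,2,6}
'b' @ 1: {}  — no active states
rest 'bcbcba' ignored (set empty)
after full input: {}  (accept=1 not in)

Answer: REJECT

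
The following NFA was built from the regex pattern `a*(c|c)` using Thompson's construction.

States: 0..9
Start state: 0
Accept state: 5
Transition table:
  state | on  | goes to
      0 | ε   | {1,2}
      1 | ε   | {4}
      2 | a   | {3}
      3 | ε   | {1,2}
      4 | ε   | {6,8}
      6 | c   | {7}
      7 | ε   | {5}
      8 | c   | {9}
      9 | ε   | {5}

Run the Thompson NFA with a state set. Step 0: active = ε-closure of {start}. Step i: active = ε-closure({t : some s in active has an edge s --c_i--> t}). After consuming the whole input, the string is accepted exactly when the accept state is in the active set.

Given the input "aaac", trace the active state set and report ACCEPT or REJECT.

Answer: ACCEPT

Steps:
initial (ε-close {0}): {0,1,2,4,6,8}
'a' @ 1: {1,2,3,4,6,8}
'a' @ 2: {1,2,3,4,6,8}
'a' @ 3: {1,2,3,4,6,8}
'c' @ 4: {5,7,9}  [accepting]
end set {5,7,9} — state 5 in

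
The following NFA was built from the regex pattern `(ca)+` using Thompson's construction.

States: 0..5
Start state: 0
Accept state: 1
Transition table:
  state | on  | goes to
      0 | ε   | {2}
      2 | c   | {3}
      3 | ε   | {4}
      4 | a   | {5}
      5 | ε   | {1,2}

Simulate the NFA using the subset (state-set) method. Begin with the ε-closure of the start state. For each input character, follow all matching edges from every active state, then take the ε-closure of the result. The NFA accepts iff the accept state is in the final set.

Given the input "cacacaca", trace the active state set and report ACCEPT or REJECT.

initial (ε-close {0}): {0,2}
'c' @ 1: {3,4}
'a' @ 2: {1,2,5}  (accept∈set)
'c' @ 3: {3,4}
'a' @ 4: {1,2,5}  (accept∈set)
'c' @ 5: {3,4}
'a' @ 6: {1,2,5}  (accept∈set)
'c' @ 7: {3,4}
'a' @ 8: {1,2,5}  (accept∈set)
end set {1,2,5} — state 1 in

Answer: ACCEPT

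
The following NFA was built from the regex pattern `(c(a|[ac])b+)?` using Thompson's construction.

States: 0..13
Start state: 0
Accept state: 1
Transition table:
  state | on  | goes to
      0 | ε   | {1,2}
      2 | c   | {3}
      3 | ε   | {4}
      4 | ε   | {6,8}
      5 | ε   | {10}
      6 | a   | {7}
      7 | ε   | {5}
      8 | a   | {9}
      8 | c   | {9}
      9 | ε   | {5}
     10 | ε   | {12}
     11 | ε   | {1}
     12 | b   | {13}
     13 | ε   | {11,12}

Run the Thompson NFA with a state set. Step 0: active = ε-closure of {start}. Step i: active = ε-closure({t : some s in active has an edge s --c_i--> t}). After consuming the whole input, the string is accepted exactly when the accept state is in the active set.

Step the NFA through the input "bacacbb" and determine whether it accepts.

S₀ = ε-closure({0}) = {0,1,2}
'b' @ 1: {}  — dead — no transitions
rest 'acacbb' ignored (set empty)
final: {}; accept 1 not in set

Answer: REJECT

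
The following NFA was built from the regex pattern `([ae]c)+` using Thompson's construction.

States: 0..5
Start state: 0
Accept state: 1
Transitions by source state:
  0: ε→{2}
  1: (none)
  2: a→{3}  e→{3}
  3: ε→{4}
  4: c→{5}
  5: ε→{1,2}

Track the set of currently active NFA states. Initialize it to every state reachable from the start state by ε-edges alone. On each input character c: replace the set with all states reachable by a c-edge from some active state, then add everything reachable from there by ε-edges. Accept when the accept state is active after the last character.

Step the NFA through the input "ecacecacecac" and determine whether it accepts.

Answer: ACCEPT

Steps:
initial (ε-close {0}): {0,2}
'e' @ 1: {3,4}
'c' @ 2: {1,2,5}  [accepting]
'a' @ 3: {3,4}
'c' @ 4: {1,2,5}  [accepting]
'e' @ 5: {3,4}
'c' @ 6: {1,2,5}  [accepting]
'a' @ 7: {3,4}
'c' @ 8: {1,2,5}  [accepting]
'e' @ 9: {3,4}
'c' @ 10: {1,2,5}  [accepting]
'a' @ 11: {3,4}
'c' @ 12: {1,2,5}  [accepting]
end set {1,2,5} — state 1 in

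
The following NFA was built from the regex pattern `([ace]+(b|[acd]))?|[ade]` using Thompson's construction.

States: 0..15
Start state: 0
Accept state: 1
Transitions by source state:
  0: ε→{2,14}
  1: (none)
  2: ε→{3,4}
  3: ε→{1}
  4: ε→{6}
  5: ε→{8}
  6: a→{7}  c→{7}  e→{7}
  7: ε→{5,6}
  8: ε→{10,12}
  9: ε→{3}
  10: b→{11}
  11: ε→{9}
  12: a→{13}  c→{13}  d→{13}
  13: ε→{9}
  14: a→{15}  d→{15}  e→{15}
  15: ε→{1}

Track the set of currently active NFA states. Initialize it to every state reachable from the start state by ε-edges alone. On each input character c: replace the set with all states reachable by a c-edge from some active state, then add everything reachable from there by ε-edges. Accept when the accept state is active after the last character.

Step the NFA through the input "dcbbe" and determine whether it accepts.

initial (ε-close {0}): {0,1,2,3,4,6,14}
'd' @ 1: {1,15}  [accepting]
'c' @ 2: {}  — no active states
rest 'bbe' ignored (set empty)
after full input: {}  (accept=1 not in)

Answer: REJECT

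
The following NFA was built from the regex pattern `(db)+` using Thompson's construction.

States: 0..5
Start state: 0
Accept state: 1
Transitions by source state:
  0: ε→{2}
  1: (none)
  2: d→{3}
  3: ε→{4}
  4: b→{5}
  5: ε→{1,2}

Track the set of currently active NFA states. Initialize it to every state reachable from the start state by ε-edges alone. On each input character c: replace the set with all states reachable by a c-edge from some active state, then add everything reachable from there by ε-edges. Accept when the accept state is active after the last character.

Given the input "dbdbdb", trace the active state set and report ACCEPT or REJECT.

Answer: ACCEPT

Steps:
S₀ = ε-closure({0}) = {0,2}
'd' @ 1: {3,4}
'b' @ 2: {1,2,5}  ✓accept
'd' @ 3: {3,4}
'b' @ 4: {1,2,5}  ✓accept
'd' @ 5: {3,4}
'b' @ 6: {1,2,5}  ✓accept
after full input: {1,2,5}  (accept=1 in)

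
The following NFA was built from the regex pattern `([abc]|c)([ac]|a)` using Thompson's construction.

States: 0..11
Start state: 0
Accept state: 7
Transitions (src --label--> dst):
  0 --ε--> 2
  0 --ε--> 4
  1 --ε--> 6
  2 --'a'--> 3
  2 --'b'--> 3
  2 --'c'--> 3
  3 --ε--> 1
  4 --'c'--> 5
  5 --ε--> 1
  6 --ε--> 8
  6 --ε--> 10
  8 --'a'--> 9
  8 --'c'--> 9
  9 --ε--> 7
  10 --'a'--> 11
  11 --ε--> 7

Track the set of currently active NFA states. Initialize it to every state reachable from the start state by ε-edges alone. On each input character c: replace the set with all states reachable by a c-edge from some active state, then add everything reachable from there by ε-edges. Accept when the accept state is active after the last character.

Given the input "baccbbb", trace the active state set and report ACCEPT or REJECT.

initial (ε-close {0}): {0,2,4}
'b' @ 1: {1,3,6,8,10}
'a' @ 2: {7,9,11}  ✓accept
'c' @ 3: {}  — dead — no transitions
rest 'cbbb' ignored (set empty)
after full input: {}  (accept=7 not in)

Answer: REJECT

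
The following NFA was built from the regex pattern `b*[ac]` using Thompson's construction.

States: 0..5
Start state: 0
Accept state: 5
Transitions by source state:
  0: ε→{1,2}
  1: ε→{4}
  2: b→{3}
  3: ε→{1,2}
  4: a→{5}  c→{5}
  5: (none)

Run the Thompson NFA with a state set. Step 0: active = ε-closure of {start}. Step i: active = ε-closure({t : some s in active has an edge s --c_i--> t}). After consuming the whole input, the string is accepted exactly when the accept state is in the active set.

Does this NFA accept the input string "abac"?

Answer: REJECT

Derivation:
initial (ε-close {0}): {0,1,2,4}
'a' @ 1: {5}  [accepting]
'b' @ 2: {}  — dead — no transitions
rest 'ac' ignored (set empty)
final: {}; accept 5 not in set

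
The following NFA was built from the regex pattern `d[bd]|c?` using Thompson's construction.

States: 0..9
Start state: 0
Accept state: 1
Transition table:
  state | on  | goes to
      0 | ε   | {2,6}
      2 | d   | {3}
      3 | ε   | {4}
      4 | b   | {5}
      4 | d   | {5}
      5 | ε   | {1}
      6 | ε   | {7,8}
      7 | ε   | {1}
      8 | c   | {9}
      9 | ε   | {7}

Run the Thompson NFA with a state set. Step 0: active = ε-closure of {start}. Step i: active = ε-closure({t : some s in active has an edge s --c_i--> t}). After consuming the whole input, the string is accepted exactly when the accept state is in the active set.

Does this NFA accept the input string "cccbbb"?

S₀ = ε-closure({0}) = {0,1,2,6,7,8}
'c' @ 1: {1,7,9}  (accept∈set)
'c' @ 2: {}  — state set empty
rest 'cbbb' ignored (set empty)
final: {}; accept 1 not in set

Answer: REJECT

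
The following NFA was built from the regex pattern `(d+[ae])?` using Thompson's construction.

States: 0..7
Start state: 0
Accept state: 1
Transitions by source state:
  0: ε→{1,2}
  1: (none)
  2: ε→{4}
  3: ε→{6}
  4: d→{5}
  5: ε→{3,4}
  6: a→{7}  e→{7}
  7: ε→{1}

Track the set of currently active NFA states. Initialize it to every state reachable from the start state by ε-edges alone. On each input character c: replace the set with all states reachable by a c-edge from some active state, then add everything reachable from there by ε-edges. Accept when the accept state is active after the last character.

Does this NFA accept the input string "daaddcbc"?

start: ε-closure({0}) = {0,1,2,4}
'd' @ 1: {3,4,5,6}
'a' @ 2: {1,7}  ✓accept
'a' @ 3: {}  — no active states
rest 'ddcbc' ignored (set empty)
after full input: {}  (accept=1 not in)

Answer: REJECT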